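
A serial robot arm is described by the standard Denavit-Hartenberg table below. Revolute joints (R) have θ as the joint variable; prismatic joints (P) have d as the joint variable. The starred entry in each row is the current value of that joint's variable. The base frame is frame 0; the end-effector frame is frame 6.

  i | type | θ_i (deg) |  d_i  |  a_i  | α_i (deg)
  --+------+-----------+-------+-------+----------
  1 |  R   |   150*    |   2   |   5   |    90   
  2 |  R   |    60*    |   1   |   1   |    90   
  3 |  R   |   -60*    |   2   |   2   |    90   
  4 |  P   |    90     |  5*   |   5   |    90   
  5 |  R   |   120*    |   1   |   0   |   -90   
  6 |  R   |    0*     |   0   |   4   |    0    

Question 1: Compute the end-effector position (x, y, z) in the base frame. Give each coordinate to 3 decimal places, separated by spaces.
-8.904 -1.592 -4.683

after link 1: o_1 = (-4.3301, 2.5000, 2.0000)
after link 2: o_2 = (-4.2631, 3.6160, 2.8660)
after link 3: o_3 = (-7.0622, 3.2321, 2.7321)
after link 4: o_4 = (-10.1872, 2.1495, -3.5179)
after link 5: o_5 = (-10.8367, 1.5245, -3.0849)
after link 6: o_6 = (-8.9037, -1.5915, -4.6830)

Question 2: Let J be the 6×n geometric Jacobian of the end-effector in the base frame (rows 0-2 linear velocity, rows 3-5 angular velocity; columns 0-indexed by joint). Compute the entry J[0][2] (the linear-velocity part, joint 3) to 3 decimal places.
-5.873

axis z_2 = (-0.7500,0.4330,-0.5000); lever o_n−o_2 = (-4.6405,-5.2075,-7.5490)
cross product → J_v[:, 2] = (-5.8726,-3.3415,5.9151)
J_ω[:, 2] = z_2
entry J[0][2] = -5.8726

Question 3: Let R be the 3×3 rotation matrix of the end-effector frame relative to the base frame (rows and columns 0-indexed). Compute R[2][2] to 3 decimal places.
End-effector z-axis (col 2 of R) = (0.5870,-0.0502,0.8080)
R[2][2] = 0.8080

0.808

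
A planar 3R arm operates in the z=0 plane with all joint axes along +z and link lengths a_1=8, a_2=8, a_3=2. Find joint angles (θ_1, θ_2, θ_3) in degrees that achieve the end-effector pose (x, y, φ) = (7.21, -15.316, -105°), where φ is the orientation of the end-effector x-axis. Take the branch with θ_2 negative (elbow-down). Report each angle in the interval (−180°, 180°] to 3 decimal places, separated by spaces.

-44.999 -29.999 -30.001

wrist centre = target − a_3·(cos φ, sin φ) = (7.7276, -13.3841)
cos θ_2 = (238.8518−8²−8²)/(2·8·8) = 0.8660; θ_2 = -29.9995° (elbow-down)
β = atan2(-13.3841,7.7276) = -59.9990°; ψ = atan2(-3.9999,14.9282) = -14.9997°
θ_1 = β − ψ = -44.9993°
θ_3 = φ − θ_1 − θ_2 = -30.0012° (wrapped to (-180°,180°])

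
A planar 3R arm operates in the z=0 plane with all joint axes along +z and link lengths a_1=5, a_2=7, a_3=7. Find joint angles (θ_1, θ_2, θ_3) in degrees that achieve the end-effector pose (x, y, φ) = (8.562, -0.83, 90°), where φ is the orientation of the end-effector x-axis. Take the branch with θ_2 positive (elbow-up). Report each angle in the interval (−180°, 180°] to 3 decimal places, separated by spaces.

-60.005 30.008 119.997

wrist centre = target − a_3·(cos φ, sin φ) = (8.5620, -7.8300)
cos θ_2 = (134.6167−5²−7²)/(2·5·7) = 0.8660; θ_2 = 30.0082° (elbow-up)
β = atan2(-7.8300,8.5620) = -42.4431°; ψ = atan2(3.5009,11.0617) = 17.5619°
θ_1 = β − ψ = -60.0050°
θ_3 = φ − θ_1 − θ_2 = 119.9967° (wrapped to (-180°,180°])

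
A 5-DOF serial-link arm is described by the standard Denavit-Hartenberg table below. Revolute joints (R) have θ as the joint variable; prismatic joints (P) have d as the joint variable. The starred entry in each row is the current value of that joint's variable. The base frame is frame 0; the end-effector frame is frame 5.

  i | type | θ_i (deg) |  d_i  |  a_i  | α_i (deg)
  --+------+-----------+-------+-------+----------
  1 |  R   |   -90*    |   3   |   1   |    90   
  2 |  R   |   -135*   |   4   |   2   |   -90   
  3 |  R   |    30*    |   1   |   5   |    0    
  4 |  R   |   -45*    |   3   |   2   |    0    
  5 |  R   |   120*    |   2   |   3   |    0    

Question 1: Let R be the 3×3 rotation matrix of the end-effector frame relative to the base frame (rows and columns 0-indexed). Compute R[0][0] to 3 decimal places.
End-effector x-axis (col 0 of R) = (0.9659,-0.1830,0.1830)
R[0][0] = 0.9659

0.966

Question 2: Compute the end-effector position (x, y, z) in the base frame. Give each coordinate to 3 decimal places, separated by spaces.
0.880 0.050 -6.536

after link 1: o_1 = (0.0000, -1.0000, 3.0000)
after link 2: o_2 = (-4.0000, 0.4142, 1.5858)
after link 3: o_3 = (-1.5000, 2.7690, -2.1832)
after link 4: o_4 = (-2.0176, 2.0137, -5.6705)
after link 5: o_5 = (0.8801, 0.0504, -6.5357)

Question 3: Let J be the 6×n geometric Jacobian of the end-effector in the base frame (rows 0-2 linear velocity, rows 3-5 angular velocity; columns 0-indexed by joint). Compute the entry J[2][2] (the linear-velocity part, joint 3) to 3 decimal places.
3.451

axis z_2 = (-0.0000,-0.7071,-0.7071); lever o_n−o_2 = (4.8801,-0.3638,-8.1215)
cross product → J_v[:, 2] = (5.4855,-3.4508,3.4508)
J_ω[:, 2] = z_2
entry J[2][2] = 3.4508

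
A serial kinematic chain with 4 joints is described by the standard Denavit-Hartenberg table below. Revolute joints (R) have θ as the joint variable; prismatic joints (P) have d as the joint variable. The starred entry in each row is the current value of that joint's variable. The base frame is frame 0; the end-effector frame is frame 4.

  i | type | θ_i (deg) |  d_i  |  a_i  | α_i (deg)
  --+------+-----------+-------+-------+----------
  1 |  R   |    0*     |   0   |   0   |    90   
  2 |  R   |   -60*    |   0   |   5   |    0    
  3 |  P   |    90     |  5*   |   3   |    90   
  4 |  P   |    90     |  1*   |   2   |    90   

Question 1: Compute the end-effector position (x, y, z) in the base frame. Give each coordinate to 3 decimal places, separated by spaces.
after link 1: o_1 = (0.0000, 0.0000, 0.0000)
after link 2: o_2 = (2.5000, -0.0000, -4.3301)
after link 3: o_3 = (5.0981, -5.0000, -2.8301)
after link 4: o_4 = (5.5981, -7.0000, -3.6962)

5.598 -7.000 -3.696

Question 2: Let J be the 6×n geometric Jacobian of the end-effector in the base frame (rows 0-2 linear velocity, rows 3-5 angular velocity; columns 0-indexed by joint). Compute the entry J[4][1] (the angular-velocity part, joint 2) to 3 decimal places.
-1.000

axis z_1 = (0.0000,-1.0000,0.0000); lever o_n−o_1 = (5.5981,-7.0000,-3.6962)
cross product → J_v[:, 1] = (3.6962,0.0000,5.5981)
J_ω[:, 1] = z_1
entry J[4][1] = -1.0000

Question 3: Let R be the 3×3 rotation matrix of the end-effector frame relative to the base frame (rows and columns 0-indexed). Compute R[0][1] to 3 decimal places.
0.500

End-effector y-axis (col 1 of R) = (0.5000,-0.0000,-0.8660)
R[0][1] = 0.5000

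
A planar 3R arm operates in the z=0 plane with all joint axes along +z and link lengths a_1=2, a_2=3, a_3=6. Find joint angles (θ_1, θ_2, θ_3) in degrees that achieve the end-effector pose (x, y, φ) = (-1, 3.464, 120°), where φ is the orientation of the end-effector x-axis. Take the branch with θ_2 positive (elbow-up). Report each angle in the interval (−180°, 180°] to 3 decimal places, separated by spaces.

-120.000 119.998 120.002

wrist centre = target − a_3·(cos φ, sin φ) = (2.0000, -1.7322)
cos θ_2 = (7.0004−2²−3²)/(2·2·3) = -0.5000; θ_2 = 119.9981° (elbow-up)
β = atan2(-1.7322,2.0000) = -40.8951°; ψ = atan2(2.5981,0.5001) = 79.1049°
θ_1 = β − ψ = -120.0000°
θ_3 = φ − θ_1 − θ_2 = 120.0019° (wrapped to (-180°,180°])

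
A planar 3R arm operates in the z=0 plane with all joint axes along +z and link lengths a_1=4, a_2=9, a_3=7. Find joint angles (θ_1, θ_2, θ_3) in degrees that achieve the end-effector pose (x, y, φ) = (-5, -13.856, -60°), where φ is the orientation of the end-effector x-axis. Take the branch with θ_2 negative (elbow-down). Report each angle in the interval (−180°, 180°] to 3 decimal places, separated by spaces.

-94.957 -60.006 94.963

wrist centre = target − a_3·(cos φ, sin φ) = (-8.5000, -7.7938)
cos θ_2 = (132.9937−4²−9²)/(2·4·9) = 0.4999; θ_2 = -60.0058° (elbow-down)
β = atan2(-7.7938,-8.5000) = -137.4817°; ψ = atan2(-7.7947,8.4992) = -42.5242°
θ_1 = β − ψ = -94.9575°
θ_3 = φ − θ_1 − θ_2 = 94.9633° (wrapped to (-180°,180°])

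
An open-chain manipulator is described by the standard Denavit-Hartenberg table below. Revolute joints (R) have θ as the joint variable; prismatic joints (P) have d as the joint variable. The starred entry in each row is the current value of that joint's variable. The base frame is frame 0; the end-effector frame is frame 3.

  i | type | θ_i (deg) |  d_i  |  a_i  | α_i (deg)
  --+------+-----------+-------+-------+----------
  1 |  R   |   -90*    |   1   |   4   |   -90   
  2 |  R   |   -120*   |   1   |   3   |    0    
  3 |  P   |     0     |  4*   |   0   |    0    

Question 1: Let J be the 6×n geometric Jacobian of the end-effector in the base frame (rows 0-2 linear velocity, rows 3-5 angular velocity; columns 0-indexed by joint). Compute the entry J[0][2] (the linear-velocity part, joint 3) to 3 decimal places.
prismatic axis z_2 = (1.0000,0.0000,0.0000)
J_v[:, 2] = z_2; J_ω[:, 2] = (0,0,0)
entry J[0][2] = 1.0000

1.000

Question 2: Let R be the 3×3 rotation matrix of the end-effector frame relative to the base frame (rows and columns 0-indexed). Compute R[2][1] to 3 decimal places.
End-effector y-axis (col 1 of R) = (0.0000,-0.8660,0.5000)
R[2][1] = 0.5000

0.500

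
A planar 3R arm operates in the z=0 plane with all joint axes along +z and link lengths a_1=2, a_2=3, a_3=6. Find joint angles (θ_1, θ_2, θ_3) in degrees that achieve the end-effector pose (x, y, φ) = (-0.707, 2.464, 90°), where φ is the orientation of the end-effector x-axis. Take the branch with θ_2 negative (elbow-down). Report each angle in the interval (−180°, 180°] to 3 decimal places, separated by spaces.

wrist centre = target − a_3·(cos φ, sin φ) = (-0.7070, -3.5360)
cos θ_2 = (13.0031−2²−3²)/(2·2·3) = 0.0003; θ_2 = -89.9850° (elbow-down)
β = atan2(-3.5360,-0.7070) = -101.3068°; ψ = atan2(-3.0000,2.0008) = -56.2995°
θ_1 = β − ψ = -45.0073°
θ_3 = φ − θ_1 − θ_2 = -135.0077° (wrapped to (-180°,180°])

-45.007 -89.985 -135.008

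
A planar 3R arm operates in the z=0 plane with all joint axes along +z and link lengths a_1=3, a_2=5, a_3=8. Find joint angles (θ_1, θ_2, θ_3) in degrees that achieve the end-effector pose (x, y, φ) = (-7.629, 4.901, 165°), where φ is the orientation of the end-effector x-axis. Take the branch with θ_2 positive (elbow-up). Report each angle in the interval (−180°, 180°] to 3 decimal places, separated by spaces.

-29.996 149.993 45.003

wrist centre = target − a_3·(cos φ, sin φ) = (0.0984, 2.8304)
cos θ_2 = (8.0211−3²−5²)/(2·3·5) = -0.8660; θ_2 = 149.9928° (elbow-up)
β = atan2(2.8304,0.0984) = 88.0088°; ψ = atan2(2.5005,-1.3298) = 118.0045°
θ_1 = β − ψ = -29.9957°
θ_3 = φ − θ_1 − θ_2 = 45.0029° (wrapped to (-180°,180°])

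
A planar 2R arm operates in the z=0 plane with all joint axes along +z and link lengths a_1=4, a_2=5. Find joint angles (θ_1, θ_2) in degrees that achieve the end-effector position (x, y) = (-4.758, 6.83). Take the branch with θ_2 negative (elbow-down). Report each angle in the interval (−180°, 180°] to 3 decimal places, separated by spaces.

149.994 -44.994

cos θ_2 = (69.2875−4²−5²)/(2·4·5) = 0.7072; θ_2 = -44.9935° (elbow-down)
β = atan2(6.8300,-4.7580) = 124.8623°; ψ = atan2(-3.5351,7.5359) = -25.1315°
θ_1 = β − ψ = 149.9938°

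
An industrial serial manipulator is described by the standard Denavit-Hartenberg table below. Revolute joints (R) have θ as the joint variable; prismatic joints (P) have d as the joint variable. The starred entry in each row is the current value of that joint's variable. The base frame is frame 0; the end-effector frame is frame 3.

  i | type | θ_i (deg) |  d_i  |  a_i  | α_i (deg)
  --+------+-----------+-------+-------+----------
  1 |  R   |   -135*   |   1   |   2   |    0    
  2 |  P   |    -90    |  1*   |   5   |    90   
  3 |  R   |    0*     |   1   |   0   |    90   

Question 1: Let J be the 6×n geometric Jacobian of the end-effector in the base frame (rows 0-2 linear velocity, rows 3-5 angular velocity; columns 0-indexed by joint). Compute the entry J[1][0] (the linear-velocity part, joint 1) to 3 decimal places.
-4.243

axis z_0 = ẑ; lever o_n−o_0 = (-4.2426,2.8284,2.0000)
cross product → J_v[:, 0] = (-2.8284,-4.2426,0.0000)
J_ω[:, 0] = z_0
entry J[1][0] = -4.2426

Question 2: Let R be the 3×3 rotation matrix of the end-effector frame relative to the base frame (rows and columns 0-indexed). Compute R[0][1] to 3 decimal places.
End-effector y-axis (col 1 of R) = (0.7071,0.7071,0.0000)
R[0][1] = 0.7071

0.707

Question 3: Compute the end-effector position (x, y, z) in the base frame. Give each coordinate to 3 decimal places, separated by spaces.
-4.243 2.828 2.000

after link 1: o_1 = (-1.4142, -1.4142, 1.0000)
after link 2: o_2 = (-4.9497, 2.1213, 2.0000)
after link 3: o_3 = (-4.2426, 2.8284, 2.0000)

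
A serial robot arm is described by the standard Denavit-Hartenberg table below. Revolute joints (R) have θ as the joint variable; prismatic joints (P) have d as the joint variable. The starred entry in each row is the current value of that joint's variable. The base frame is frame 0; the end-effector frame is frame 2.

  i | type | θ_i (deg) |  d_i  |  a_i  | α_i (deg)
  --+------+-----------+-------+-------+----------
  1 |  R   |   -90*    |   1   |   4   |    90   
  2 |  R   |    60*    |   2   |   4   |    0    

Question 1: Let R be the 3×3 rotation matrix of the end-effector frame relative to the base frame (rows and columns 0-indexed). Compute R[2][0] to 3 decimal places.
End-effector x-axis (col 0 of R) = (0.0000,-0.5000,0.8660)
R[2][0] = 0.8660

0.866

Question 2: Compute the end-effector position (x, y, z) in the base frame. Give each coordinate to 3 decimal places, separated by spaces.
-2.000 -6.000 4.464

after link 1: o_1 = (0.0000, -4.0000, 1.0000)
after link 2: o_2 = (-2.0000, -6.0000, 4.4641)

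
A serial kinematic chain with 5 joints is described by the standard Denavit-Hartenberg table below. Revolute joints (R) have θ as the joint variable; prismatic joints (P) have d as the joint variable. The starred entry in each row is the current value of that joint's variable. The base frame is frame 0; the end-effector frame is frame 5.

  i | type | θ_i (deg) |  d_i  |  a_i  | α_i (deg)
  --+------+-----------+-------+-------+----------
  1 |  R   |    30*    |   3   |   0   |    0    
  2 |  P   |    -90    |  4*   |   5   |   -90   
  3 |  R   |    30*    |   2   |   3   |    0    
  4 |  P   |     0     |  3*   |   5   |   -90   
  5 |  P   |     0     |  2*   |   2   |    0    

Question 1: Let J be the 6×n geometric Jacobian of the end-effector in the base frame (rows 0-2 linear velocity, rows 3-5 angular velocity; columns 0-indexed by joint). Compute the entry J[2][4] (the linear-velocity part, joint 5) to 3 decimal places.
-0.866

prismatic axis z_4 = (-0.2500,0.4330,-0.8660)
J_v[:, 4] = z_4; J_ω[:, 4] = (0,0,0)
entry J[2][4] = -0.8660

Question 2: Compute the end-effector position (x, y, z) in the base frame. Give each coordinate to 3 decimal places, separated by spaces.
10.660 -8.464 0.268

after link 1: o_1 = (0.0000, 0.0000, 3.0000)
after link 2: o_2 = (2.5000, -4.3301, 7.0000)
after link 3: o_3 = (5.5311, -5.5801, 5.5000)
after link 4: o_4 = (10.2942, -7.8301, 3.0000)
after link 5: o_5 = (10.6603, -8.4641, 0.2679)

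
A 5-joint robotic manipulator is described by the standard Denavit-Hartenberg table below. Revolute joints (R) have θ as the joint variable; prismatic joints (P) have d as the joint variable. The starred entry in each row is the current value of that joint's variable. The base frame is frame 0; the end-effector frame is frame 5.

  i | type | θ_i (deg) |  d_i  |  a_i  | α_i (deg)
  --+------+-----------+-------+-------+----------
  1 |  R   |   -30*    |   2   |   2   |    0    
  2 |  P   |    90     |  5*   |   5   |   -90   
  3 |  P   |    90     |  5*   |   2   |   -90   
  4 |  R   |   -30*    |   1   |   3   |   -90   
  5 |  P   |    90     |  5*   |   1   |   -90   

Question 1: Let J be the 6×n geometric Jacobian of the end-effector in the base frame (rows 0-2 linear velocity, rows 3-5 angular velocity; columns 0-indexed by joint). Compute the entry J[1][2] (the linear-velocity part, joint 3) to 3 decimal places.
0.500

prismatic axis z_2 = (-0.8660,0.5000,0.0000)
J_v[:, 2] = z_2; J_ω[:, 2] = (0,0,0)
entry J[1][2] = 0.5000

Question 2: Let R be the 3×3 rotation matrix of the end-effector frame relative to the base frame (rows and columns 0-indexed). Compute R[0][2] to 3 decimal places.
End-effector z-axis (col 2 of R) = (0.4330,-0.2500,0.8660)
R[0][2] = 0.4330

0.433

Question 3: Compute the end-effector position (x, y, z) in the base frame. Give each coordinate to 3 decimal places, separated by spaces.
2.353 4.415 -0.098

after link 1: o_1 = (1.7321, -1.0000, 2.0000)
after link 2: o_2 = (4.2321, 3.3301, 7.0000)
after link 3: o_3 = (-0.0981, 5.8301, 5.0000)
after link 4: o_4 = (-1.8971, 5.7141, 2.4019)
after link 5: o_5 = (2.3529, 4.4151, -0.0981)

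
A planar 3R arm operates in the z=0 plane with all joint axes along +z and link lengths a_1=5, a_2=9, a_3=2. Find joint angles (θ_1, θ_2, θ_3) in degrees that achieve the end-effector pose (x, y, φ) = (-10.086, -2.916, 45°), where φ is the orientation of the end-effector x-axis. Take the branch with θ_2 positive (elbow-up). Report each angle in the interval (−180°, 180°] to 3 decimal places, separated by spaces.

wrist centre = target − a_3·(cos φ, sin φ) = (-11.5002, -4.3302)
cos θ_2 = (151.0057−5²−9²)/(2·5·9) = 0.5001; θ_2 = 59.9958° (elbow-up)
β = atan2(-4.3302,-11.5002) = -159.3670°; ψ = atan2(7.7939,9.5006) = 39.3641°
θ_1 = β − ψ = -198.7311°
θ_3 = φ − θ_1 − θ_2 = -176.2647° (wrapped to (-180°,180°])

161.269 59.996 -176.265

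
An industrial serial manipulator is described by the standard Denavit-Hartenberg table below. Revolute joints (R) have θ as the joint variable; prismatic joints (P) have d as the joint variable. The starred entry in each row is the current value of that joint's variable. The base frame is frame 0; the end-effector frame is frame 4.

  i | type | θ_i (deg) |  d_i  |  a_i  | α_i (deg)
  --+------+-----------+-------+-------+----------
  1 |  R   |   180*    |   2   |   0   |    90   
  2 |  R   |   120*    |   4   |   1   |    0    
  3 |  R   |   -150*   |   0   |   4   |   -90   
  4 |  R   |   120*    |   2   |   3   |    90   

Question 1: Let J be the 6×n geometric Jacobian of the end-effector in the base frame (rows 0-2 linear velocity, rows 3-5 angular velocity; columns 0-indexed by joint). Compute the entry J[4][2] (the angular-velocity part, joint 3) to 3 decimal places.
axis z_2 = (0.0000,1.0000,0.0000); lever o_n−o_2 = (-3.1651,-2.5981,0.4821)
cross product → J_v[:, 2] = (0.4821,-0.0000,3.1651)
J_ω[:, 2] = z_2
entry J[4][2] = 1.0000

1.000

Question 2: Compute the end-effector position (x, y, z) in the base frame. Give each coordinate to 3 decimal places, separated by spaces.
after link 1: o_1 = (0.0000, 0.0000, 2.0000)
after link 2: o_2 = (0.5000, 4.0000, 2.8660)
after link 3: o_3 = (-2.9641, 4.0000, 0.8660)
after link 4: o_4 = (-2.6651, 1.4019, 3.3481)

-2.665 1.402 3.348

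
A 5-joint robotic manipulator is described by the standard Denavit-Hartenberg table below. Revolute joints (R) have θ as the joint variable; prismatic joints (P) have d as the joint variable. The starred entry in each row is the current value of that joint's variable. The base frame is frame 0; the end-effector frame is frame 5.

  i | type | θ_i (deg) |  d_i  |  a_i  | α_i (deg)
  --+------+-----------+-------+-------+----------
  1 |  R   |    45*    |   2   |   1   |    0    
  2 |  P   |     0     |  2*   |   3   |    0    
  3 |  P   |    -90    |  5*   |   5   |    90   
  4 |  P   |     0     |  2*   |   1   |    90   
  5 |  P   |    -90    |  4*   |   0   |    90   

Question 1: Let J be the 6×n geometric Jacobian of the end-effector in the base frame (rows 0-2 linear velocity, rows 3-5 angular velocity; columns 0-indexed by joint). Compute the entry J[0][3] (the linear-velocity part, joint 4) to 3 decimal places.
-0.707

prismatic axis z_3 = (-0.7071,-0.7071,0.0000)
J_v[:, 3] = z_3; J_ω[:, 3] = (0,0,0)
entry J[0][3] = -0.7071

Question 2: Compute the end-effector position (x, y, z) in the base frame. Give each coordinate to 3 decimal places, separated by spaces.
after link 1: o_1 = (0.7071, 0.7071, 2.0000)
after link 2: o_2 = (2.8284, 2.8284, 4.0000)
after link 3: o_3 = (6.3640, -0.7071, 9.0000)
after link 4: o_4 = (5.6569, -2.8284, 9.0000)
after link 5: o_5 = (5.6569, -2.8284, 5.0000)

5.657 -2.828 5.000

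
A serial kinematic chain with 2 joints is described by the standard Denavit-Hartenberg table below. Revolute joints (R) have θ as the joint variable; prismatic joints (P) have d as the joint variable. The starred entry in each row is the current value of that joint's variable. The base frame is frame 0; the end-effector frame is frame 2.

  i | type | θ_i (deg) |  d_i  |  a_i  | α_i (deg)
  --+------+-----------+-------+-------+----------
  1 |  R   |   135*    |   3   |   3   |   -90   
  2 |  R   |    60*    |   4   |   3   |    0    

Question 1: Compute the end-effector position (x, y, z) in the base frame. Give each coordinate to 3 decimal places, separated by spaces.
-6.010 0.354 0.402

after link 1: o_1 = (-2.1213, 2.1213, 3.0000)
after link 2: o_2 = (-6.0104, 0.3536, 0.4019)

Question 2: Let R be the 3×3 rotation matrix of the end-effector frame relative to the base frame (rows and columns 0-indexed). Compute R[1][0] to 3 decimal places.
0.354

End-effector x-axis (col 0 of R) = (-0.3536,0.3536,-0.8660)
R[1][0] = 0.3536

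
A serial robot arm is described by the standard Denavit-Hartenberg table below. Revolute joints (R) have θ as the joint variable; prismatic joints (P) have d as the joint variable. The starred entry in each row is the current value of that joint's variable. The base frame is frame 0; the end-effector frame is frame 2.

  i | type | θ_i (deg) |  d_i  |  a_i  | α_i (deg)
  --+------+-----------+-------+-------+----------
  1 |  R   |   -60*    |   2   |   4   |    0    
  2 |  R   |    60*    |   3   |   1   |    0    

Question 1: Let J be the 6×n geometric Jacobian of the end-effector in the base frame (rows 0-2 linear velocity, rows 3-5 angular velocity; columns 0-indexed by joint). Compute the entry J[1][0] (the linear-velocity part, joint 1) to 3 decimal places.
axis z_0 = ẑ; lever o_n−o_0 = (3.0000,-3.4641,5.0000)
cross product → J_v[:, 0] = (3.4641,3.0000,-0.0000)
J_ω[:, 0] = z_0
entry J[1][0] = 3.0000

3.000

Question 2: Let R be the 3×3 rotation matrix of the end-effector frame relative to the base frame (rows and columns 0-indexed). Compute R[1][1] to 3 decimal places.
End-effector y-axis (col 1 of R) = (0.0000,1.0000,0.0000)
R[1][1] = 1.0000

1.000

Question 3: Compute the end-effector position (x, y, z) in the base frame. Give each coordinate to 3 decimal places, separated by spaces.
after link 1: o_1 = (2.0000, -3.4641, 2.0000)
after link 2: o_2 = (3.0000, -3.4641, 5.0000)

3.000 -3.464 5.000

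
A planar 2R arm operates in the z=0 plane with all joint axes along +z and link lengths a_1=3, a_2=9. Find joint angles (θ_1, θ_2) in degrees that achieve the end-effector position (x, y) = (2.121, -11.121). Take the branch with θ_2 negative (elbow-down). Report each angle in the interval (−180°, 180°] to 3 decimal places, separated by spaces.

cos θ_2 = (128.1753−3²−9²)/(2·3·9) = 0.7069; θ_2 = -45.0127° (elbow-down)
β = atan2(-11.1210,2.1210) = -79.2022°; ψ = atan2(-6.3654,9.3625) = -34.2109°
θ_1 = β − ψ = -44.9913°

-44.991 -45.013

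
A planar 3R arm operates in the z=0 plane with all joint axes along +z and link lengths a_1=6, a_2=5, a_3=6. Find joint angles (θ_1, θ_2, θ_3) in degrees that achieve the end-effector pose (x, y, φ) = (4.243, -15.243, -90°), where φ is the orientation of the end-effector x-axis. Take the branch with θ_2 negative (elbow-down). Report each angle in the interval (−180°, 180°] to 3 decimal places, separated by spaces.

wrist centre = target − a_3·(cos φ, sin φ) = (4.2430, -9.2430)
cos θ_2 = (103.4361−6²−5²)/(2·6·5) = 0.7073; θ_2 = -44.9869° (elbow-down)
β = atan2(-9.2430,4.2430) = -65.3425°; ψ = atan2(-3.5347,9.5363) = -20.3377°
θ_1 = β − ψ = -45.0049°
θ_3 = φ − θ_1 − θ_2 = -0.0082° (wrapped to (-180°,180°])

-45.005 -44.987 -0.008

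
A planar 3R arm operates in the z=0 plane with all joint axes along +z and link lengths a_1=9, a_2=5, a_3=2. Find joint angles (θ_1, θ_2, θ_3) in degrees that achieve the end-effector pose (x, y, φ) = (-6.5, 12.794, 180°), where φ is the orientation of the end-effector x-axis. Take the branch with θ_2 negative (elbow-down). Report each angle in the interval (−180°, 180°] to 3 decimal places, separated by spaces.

wrist centre = target − a_3·(cos φ, sin φ) = (-4.5000, 12.7940)
cos θ_2 = (183.9364−9²−5²)/(2·9·5) = 0.8660; θ_2 = -30.0074° (elbow-down)
β = atan2(12.7940,-4.5000) = 109.3782°; ψ = atan2(-2.5006,13.3298) = -10.6247°
θ_1 = β − ψ = 120.0029°
θ_3 = φ − θ_1 − θ_2 = 90.0045° (wrapped to (-180°,180°])

120.003 -30.007 90.005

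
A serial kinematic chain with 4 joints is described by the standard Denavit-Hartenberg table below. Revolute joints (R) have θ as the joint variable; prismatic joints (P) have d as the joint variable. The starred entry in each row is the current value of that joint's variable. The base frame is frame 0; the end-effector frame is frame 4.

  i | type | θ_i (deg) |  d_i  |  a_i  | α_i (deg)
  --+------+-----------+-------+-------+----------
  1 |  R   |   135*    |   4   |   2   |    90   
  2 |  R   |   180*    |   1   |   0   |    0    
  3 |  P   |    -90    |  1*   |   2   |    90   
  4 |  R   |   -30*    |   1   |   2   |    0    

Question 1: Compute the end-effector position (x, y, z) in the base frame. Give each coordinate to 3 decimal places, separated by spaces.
after link 1: o_1 = (-1.4142, 1.4142, 4.0000)
after link 2: o_2 = (-0.7071, 2.1213, 4.0000)
after link 3: o_3 = (0.0000, 2.8284, 6.0000)
after link 4: o_4 = (-1.4142, 2.8284, 7.7321)

-1.414 2.828 7.732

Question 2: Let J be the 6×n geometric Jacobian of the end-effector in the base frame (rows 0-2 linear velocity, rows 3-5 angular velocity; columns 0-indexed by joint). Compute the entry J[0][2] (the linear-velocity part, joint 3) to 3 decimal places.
0.707

prismatic axis z_2 = (0.7071,0.7071,0.0000)
J_v[:, 2] = z_2; J_ω[:, 2] = (0,0,0)
entry J[0][2] = 0.7071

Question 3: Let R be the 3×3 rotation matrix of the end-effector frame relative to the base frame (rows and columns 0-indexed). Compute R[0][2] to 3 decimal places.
-0.707

End-effector z-axis (col 2 of R) = (-0.7071,0.7071,-0.0000)
R[0][2] = -0.7071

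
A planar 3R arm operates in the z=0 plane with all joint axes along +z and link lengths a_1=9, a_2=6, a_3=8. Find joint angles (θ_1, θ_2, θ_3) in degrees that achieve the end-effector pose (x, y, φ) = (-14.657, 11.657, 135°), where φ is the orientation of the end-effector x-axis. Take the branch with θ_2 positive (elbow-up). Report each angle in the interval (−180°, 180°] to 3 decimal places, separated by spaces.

wrist centre = target − a_3·(cos φ, sin φ) = (-9.0001, 6.0001)
cos θ_2 = (117.0044−9²−6²)/(2·9·6) = 0.0000; θ_2 = 89.9977° (elbow-up)
β = atan2(6.0001,-9.0001) = 146.3097°; ψ = atan2(6.0000,9.0002) = 33.6894°
θ_1 = β − ψ = 112.6204°
θ_3 = φ − θ_1 − θ_2 = -67.6180° (wrapped to (-180°,180°])

112.620 89.998 -67.618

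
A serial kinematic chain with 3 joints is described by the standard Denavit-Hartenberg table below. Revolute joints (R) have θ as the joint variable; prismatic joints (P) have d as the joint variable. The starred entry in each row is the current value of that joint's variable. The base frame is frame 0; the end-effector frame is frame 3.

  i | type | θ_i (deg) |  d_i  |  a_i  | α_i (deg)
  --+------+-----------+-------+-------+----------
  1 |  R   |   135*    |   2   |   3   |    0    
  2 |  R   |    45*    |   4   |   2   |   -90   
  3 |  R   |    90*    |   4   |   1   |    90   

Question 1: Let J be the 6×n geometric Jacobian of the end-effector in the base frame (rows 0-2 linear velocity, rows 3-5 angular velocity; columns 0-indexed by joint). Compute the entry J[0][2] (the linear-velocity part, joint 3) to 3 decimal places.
1.000

axis z_2 = (-0.0000,-1.0000,0.0000); lever o_n−o_2 = (-0.0000,-4.0000,-1.0000)
cross product → J_v[:, 2] = (1.0000,-0.0000,0.0000)
J_ω[:, 2] = z_2
entry J[0][2] = 1.0000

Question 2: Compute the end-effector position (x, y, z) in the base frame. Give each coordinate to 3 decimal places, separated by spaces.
after link 1: o_1 = (-2.1213, 2.1213, 2.0000)
after link 2: o_2 = (-4.1213, 2.1213, 6.0000)
after link 3: o_3 = (-4.1213, -1.8787, 5.0000)

-4.121 -1.879 5.000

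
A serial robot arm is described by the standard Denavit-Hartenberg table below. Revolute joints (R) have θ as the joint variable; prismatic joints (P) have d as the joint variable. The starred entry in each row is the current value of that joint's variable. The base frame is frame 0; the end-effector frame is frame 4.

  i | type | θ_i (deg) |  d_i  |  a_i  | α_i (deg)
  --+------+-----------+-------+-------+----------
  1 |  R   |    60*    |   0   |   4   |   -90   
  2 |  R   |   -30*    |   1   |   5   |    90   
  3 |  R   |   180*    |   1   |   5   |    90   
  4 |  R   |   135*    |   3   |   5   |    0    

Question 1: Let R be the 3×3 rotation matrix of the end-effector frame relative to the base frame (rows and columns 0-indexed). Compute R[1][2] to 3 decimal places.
0.500

End-effector z-axis (col 2 of R) = (-0.8660,0.5000,0.0000)
R[1][2] = 0.5000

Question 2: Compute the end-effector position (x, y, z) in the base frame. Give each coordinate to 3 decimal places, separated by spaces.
after link 1: o_1 = (2.0000, 3.4641, 0.0000)
after link 2: o_2 = (3.2990, 7.7141, 2.5000)
after link 3: o_3 = (0.8840, 3.5311, 0.8660)
after link 4: o_4 = (-1.0671, 6.1518, 5.6957)

-1.067 6.152 5.696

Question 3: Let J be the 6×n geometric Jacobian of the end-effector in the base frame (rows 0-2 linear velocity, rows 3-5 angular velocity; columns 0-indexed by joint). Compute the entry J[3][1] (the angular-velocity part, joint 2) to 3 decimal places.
axis z_1 = (-0.8660,0.5000,0.0000); lever o_n−o_1 = (-3.0671,2.6877,5.6957)
cross product → J_v[:, 1] = (2.8478,4.9326,-0.7941)
J_ω[:, 1] = z_1
entry J[3][1] = -0.8660

-0.866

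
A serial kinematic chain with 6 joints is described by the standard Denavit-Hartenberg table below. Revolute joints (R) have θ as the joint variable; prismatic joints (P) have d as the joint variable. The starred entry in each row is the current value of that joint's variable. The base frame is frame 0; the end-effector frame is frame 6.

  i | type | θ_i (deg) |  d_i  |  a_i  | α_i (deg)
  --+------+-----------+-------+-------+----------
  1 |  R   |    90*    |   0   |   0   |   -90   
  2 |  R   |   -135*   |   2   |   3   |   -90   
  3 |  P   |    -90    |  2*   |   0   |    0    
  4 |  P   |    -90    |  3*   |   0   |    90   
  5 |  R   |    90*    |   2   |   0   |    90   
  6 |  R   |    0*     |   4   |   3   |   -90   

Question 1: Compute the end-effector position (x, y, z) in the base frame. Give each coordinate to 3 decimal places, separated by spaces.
after link 1: o_1 = (0.0000, 0.0000, 0.0000)
after link 2: o_2 = (-2.0000, -2.1213, 2.1213)
after link 3: o_3 = (-2.0000, -0.7071, 3.5355)
after link 4: o_4 = (-2.0000, 1.4142, 5.6569)
after link 5: o_5 = (0.0000, 1.4142, 5.6569)
after link 6: o_6 = (-0.0000, 6.3640, 4.9497)

-0.000 6.364 4.950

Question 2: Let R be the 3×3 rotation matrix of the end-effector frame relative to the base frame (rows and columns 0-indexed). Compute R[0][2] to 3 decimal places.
End-effector z-axis (col 2 of R) = (1.0000,0.0000,-0.0000)
R[0][2] = 1.0000

1.000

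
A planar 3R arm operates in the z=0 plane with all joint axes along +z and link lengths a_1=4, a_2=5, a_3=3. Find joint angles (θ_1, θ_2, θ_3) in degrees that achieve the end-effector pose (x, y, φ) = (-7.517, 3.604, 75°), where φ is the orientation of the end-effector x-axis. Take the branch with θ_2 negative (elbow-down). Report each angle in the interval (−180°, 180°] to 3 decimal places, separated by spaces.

wrist centre = target − a_3·(cos φ, sin φ) = (-8.2935, 0.7062)
cos θ_2 = (69.2802−4²−5²)/(2·4·5) = 0.7070; θ_2 = -45.0083° (elbow-down)
β = atan2(0.7062,-8.2935) = 175.1328°; ψ = atan2(-3.5360,7.5350) = -25.1398°
θ_1 = β − ψ = 200.2726°
θ_3 = φ − θ_1 − θ_2 = -80.2643° (wrapped to (-180°,180°])

-159.727 -45.008 -80.264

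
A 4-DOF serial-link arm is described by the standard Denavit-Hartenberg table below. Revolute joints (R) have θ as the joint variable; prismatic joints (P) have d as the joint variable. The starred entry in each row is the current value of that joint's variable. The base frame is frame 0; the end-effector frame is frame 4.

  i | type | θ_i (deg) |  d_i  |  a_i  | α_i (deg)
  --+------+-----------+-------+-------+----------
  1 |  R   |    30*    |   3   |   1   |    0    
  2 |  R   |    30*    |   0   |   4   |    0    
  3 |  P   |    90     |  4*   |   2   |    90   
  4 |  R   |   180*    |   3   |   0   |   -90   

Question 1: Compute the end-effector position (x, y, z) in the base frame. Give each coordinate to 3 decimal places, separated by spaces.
after link 1: o_1 = (0.8660, 0.5000, 3.0000)
after link 2: o_2 = (2.8660, 3.9641, 3.0000)
after link 3: o_3 = (1.1340, 4.9641, 7.0000)
after link 4: o_4 = (2.6340, 7.5622, 7.0000)

2.634 7.562 7.000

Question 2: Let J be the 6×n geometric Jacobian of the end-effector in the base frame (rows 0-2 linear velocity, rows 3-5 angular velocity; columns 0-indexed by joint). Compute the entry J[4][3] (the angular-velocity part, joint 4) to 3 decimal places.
axis z_3 = (0.5000,0.8660,0.0000); lever o_n−o_3 = (1.5000,2.5981,0.0000)
cross product → J_v[:, 3] = (-0.0000,0.0000,0.0000)
J_ω[:, 3] = z_3
entry J[4][3] = 0.8660

0.866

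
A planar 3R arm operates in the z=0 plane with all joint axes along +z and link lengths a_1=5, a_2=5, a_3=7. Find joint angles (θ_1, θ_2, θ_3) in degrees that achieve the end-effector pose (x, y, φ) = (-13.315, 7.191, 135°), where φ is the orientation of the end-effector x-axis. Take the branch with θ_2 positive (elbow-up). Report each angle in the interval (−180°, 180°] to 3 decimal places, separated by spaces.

wrist centre = target − a_3·(cos φ, sin φ) = (-8.3653, 2.2413)
cos θ_2 = (75.0007−5²−5²)/(2·5·5) = 0.5000; θ_2 = 59.9991° (elbow-up)
β = atan2(2.2413,-8.3653) = 165.0013°; ψ = atan2(4.3301,7.5001) = 29.9996°
θ_1 = β − ψ = 135.0018°
θ_3 = φ − θ_1 − θ_2 = -60.0009° (wrapped to (-180°,180°])

135.002 59.999 -60.001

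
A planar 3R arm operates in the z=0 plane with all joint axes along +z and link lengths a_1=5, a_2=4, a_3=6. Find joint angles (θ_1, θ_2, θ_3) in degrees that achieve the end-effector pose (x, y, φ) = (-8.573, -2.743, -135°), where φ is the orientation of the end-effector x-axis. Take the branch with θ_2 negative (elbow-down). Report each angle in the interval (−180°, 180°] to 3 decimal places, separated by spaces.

wrist centre = target − a_3·(cos φ, sin φ) = (-4.3304, 1.4996)
cos θ_2 = (21.0009−5²−4²)/(2·5·4) = -0.5000; θ_2 = -119.9985° (elbow-down)
β = atan2(1.4996,-4.3304) = 160.8986°; ψ = atan2(-3.4642,3.0001) = -49.1062°
θ_1 = β − ψ = 210.0048°
θ_3 = φ − θ_1 − θ_2 = 134.9937° (wrapped to (-180°,180°])

-149.995 -119.998 134.994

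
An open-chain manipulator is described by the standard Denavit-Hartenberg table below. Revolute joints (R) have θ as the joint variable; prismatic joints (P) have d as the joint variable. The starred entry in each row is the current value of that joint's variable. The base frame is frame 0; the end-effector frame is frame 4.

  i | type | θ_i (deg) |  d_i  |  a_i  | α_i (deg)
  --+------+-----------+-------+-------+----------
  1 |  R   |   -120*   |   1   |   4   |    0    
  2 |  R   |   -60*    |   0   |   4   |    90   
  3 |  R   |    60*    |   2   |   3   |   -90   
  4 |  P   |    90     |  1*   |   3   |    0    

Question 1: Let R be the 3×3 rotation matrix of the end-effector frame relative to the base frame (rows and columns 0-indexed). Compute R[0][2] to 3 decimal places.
End-effector z-axis (col 2 of R) = (0.8660,0.0000,0.5000)
R[0][2] = 0.8660

0.866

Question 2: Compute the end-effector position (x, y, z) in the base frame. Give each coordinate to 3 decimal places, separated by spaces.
-6.634 -4.464 4.098

after link 1: o_1 = (-2.0000, -3.4641, 1.0000)
after link 2: o_2 = (-6.0000, -3.4641, 1.0000)
after link 3: o_3 = (-7.5000, -1.4641, 3.5981)
after link 4: o_4 = (-6.6340, -4.4641, 4.0981)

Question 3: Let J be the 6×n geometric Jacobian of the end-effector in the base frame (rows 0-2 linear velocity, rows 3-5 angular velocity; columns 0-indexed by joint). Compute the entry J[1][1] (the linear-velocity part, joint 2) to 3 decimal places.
-4.634

axis z_1 = (0.0000,0.0000,1.0000); lever o_n−o_1 = (-4.6340,-1.0000,3.0981)
cross product → J_v[:, 1] = (1.0000,-4.6340,0.0000)
J_ω[:, 1] = z_1
entry J[1][1] = -4.6340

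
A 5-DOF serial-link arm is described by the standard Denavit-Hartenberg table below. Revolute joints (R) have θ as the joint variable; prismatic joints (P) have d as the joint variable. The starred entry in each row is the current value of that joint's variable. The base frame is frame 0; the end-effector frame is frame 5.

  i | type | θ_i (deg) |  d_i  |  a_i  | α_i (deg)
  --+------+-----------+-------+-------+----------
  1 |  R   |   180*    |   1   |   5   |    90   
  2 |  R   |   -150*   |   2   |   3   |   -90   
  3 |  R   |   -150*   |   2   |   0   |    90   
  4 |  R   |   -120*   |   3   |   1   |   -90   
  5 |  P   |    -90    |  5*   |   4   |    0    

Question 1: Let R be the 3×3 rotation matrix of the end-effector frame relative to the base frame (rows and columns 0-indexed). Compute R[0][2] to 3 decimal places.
-0.400

End-effector z-axis (col 2 of R) = (-0.3995,0.4330,0.8080)
R[0][2] = -0.3995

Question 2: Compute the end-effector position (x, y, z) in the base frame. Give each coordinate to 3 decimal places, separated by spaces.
-7.623 -2.147 4.092

after link 1: o_1 = (-5.0000, 0.0000, 1.0000)
after link 2: o_2 = (-2.4019, 2.0000, -0.5000)
after link 3: o_3 = (-3.4019, 2.0000, -2.2321)
after link 4: o_4 = (-3.8929, -0.8481, -0.9486)
after link 5: o_5 = (-7.6226, -2.1471, 4.0915)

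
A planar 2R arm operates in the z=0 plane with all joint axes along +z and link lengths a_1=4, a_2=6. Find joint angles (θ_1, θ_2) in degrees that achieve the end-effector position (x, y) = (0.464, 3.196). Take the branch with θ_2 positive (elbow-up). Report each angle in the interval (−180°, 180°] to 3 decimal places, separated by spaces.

-30.002 150.003

cos θ_2 = (10.4297−4²−6²)/(2·4·6) = -0.8660; θ_2 = 150.0026° (elbow-up)
β = atan2(3.1960,0.4640) = 81.7394°; ψ = atan2(2.9998,-1.1963) = 111.7418°
θ_1 = β − ψ = -30.0023°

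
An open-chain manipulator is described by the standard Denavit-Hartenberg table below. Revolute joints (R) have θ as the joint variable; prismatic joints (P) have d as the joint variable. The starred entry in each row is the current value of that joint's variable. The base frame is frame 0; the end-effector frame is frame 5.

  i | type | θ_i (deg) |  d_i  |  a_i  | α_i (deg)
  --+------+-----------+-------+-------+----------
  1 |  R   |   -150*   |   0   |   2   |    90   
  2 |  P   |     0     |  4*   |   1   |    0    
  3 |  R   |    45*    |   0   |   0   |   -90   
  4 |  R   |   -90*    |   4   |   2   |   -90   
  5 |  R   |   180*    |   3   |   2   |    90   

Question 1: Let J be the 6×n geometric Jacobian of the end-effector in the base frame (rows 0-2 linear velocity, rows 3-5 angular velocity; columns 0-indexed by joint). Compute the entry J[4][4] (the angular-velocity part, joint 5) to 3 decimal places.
-0.354

axis z_4 = (-0.6124,-0.3536,0.7071); lever o_n−o_4 = (-0.8371,-2.7927,2.1213)
cross product → J_v[:, 4] = (1.2247,0.7071,1.4142)
J_ω[:, 4] = z_4
entry J[4][4] = -0.3536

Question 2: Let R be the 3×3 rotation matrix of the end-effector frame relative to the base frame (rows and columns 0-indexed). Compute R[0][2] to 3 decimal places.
-0.612

End-effector z-axis (col 2 of R) = (-0.6124,-0.3536,-0.7071)
R[0][2] = -0.6124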